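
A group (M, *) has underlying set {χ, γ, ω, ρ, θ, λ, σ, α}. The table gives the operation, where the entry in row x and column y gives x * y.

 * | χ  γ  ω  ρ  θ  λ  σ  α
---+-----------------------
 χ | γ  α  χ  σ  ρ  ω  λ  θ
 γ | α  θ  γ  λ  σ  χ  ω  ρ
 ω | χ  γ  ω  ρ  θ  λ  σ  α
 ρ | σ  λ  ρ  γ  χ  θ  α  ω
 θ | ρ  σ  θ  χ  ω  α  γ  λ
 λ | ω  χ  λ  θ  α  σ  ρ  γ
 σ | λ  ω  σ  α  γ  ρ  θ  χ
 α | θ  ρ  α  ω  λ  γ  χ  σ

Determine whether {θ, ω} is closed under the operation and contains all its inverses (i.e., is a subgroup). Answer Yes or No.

{θ, ω} contains the identity ω.
Checking products: every product of two elements of {θ, ω} (read from the table) lies in {θ, ω}, so the set is closed.
In a finite group, a nonempty closed subset is a subgroup. So {θ, ω} ≤ M.
(Structurally, M here is isomorphic to the cyclic group Z_8.)

Yes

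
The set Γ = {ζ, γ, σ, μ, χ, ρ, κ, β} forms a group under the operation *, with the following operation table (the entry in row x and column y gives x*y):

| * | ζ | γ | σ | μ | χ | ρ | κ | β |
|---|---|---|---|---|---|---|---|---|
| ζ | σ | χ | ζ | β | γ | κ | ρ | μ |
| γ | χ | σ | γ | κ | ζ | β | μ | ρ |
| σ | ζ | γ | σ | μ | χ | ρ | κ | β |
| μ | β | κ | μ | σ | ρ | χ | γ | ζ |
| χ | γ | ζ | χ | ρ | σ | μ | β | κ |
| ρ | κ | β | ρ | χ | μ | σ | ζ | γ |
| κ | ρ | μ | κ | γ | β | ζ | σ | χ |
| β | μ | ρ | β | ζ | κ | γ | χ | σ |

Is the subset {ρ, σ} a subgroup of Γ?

{ρ, σ} contains the identity σ.
Checking products: every product of two elements of {ρ, σ} (read from the table) lies in {ρ, σ}, so the set is closed.
In a finite group, a nonempty closed subset is a subgroup. So {ρ, σ} ≤ Γ.
(Structurally, Γ here is isomorphic to the elementary abelian group (Z_2)^3.)

Yes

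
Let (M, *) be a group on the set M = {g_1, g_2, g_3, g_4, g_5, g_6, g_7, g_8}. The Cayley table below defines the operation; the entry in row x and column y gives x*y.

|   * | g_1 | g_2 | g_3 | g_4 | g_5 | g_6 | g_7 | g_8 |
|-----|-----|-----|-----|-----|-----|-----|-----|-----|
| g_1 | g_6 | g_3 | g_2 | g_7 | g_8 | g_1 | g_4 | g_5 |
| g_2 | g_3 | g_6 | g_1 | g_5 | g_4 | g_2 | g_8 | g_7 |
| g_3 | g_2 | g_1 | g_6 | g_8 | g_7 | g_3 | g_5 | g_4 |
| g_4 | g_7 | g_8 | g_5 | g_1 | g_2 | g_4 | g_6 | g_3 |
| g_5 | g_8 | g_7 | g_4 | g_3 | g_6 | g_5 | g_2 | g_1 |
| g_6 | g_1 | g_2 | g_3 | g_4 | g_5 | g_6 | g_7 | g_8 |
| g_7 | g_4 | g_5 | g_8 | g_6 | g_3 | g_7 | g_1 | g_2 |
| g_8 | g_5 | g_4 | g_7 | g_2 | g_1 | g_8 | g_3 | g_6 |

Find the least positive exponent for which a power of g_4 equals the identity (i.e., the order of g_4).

The identity element is g_6 (its row matches the header).
g_4^1 = g_4
g_4^2 = g_4*g_4 = g_1
g_4^3 = g_1*g_4 = g_7
g_4^4 = g_7*g_4 = g_6
The first power of g_4 equal to the identity is g_4^4, so ord(g_4) = 4.

4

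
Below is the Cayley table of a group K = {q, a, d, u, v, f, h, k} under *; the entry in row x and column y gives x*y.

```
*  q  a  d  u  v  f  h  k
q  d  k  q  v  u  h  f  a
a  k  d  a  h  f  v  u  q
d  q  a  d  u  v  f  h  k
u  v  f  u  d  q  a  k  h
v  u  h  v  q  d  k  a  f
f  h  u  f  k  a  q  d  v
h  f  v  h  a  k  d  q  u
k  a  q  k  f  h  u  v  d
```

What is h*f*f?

f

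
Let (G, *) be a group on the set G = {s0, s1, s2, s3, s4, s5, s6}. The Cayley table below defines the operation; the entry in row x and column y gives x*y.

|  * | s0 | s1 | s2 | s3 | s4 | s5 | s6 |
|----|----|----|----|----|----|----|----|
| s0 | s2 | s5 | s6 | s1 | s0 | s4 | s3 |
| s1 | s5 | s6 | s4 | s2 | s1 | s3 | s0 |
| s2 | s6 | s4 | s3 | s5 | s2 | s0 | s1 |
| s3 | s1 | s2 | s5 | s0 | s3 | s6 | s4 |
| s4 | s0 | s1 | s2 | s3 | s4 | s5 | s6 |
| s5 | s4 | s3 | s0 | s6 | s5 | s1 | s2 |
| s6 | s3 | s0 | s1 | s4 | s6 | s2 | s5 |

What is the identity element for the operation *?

The identity e satisfies e*x = x for all x, so its row in the table reproduces the column headers.
Row s4 reads: s0, s1, s2, s3, s4, s5, s6 — exactly the header order. So s4 is the identity.

s4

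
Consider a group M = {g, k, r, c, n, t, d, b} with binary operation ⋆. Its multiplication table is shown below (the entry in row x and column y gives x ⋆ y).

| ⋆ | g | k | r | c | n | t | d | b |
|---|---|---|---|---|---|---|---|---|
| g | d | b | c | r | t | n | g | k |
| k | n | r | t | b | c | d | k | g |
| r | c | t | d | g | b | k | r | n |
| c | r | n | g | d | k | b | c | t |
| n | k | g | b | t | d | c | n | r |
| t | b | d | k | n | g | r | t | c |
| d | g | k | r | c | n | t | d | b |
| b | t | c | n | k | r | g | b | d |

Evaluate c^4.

d

c^1 = c
c^2 = c ⋆ c = d
c^3 = d ⋆ c = c
c^4 = c ⋆ c = d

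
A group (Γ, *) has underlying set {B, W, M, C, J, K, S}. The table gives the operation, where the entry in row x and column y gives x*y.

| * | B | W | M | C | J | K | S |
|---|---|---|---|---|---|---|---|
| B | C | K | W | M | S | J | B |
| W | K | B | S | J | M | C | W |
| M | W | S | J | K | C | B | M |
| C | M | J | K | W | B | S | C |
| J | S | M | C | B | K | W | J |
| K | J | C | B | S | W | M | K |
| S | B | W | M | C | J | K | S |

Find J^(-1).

B

First locate the identity: row S matches the header, so S is the identity.
Scan row J for S: J*B = S. Hence J^(-1) = B.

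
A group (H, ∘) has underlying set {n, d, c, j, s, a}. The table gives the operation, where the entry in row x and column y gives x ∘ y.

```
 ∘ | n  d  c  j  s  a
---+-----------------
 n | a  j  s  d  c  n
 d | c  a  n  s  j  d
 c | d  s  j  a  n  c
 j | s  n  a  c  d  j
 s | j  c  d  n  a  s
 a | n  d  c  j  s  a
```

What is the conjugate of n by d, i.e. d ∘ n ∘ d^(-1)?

The identity is a. In row d, the entry a sits in column d, so d^(-1) = d.
d ∘ n = c
c ∘ d = s

s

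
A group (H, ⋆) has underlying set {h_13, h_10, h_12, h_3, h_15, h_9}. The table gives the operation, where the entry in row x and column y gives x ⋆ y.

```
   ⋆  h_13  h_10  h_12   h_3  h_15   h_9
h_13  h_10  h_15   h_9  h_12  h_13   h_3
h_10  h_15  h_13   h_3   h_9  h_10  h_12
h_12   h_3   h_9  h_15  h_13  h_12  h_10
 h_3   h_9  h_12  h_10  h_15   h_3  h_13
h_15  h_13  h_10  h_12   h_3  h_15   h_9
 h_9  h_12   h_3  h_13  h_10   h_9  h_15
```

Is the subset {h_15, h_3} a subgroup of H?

{h_15, h_3} contains the identity h_15.
Checking products: every product of two elements of {h_15, h_3} (read from the table) lies in {h_15, h_3}, so the set is closed.
In a finite group, a nonempty closed subset is a subgroup. So {h_15, h_3} ≤ H.

Yes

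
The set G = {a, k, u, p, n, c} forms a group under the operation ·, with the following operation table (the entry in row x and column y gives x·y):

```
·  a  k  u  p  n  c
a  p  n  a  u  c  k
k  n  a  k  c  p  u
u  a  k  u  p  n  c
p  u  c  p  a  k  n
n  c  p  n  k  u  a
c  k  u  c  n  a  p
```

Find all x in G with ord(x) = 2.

{n}

Identity is u. Compute the order of each non-identity element by repeated multiplication:
  a: a → p → u  (order 3)
  k: k → a → n → p → c → u  (order 6)
  p: p → a → u  (order 3)
  n: n → u  (order 2)
  c: c → p → n → a → k → u  (order 6)
Elements of order 2: {n}.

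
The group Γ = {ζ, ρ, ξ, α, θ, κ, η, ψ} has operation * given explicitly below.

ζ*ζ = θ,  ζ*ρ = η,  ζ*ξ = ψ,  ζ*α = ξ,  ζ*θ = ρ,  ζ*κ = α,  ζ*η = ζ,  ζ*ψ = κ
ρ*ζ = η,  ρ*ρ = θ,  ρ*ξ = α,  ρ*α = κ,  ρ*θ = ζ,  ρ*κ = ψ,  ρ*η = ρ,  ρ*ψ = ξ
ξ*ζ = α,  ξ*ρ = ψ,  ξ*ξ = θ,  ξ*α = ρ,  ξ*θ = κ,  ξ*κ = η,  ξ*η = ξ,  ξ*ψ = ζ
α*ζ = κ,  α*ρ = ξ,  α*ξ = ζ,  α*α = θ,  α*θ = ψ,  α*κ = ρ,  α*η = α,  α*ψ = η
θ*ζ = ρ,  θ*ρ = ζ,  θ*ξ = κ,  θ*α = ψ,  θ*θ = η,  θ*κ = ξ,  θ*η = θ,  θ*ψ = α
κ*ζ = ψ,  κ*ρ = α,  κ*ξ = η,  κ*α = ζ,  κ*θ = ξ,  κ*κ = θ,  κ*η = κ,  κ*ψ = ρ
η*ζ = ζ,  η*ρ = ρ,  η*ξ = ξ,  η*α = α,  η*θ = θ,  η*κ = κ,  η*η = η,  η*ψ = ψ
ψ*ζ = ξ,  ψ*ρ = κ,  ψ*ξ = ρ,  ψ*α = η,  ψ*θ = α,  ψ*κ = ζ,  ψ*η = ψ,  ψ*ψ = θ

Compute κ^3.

κ^1 = κ
κ^2 = κ*κ = θ
κ^3 = θ*κ = ξ

ξ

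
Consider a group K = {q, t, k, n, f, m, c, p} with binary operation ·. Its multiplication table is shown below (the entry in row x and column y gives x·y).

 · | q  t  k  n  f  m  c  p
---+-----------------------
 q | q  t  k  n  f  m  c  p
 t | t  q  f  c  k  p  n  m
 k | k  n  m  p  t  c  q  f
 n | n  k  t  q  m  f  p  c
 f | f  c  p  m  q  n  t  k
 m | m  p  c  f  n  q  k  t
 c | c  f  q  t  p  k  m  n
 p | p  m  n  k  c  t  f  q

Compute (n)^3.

n

n^1 = n
n^2 = n·n = q
n^3 = q·n = n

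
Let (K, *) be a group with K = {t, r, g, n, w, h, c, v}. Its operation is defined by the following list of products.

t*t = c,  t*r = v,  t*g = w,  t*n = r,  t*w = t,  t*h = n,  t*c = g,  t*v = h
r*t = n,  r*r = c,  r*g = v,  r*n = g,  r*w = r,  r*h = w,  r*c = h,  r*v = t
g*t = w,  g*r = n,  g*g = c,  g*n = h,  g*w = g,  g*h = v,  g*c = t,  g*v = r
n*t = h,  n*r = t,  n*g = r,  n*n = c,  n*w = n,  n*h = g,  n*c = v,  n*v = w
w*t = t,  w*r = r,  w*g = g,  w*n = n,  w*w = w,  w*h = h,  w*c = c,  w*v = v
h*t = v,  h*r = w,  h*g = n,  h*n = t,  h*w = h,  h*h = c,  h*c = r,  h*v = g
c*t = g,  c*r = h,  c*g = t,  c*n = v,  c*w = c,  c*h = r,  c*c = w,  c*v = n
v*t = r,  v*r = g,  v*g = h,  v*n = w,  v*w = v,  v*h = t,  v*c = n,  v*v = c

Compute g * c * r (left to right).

g * c = t
t * r = v

v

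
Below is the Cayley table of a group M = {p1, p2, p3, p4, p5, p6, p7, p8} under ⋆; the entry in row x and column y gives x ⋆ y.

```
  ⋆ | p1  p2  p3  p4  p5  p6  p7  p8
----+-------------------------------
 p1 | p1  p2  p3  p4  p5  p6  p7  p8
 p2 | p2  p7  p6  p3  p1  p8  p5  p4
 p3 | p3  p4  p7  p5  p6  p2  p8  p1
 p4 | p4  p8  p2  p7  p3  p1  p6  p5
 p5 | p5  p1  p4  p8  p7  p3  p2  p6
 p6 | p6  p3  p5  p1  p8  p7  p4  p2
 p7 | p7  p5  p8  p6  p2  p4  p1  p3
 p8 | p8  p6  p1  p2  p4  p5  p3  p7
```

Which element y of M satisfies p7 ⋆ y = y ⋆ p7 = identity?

p7

First locate the identity: row p1 matches the header, so p1 is the identity.
Scan row p7 for p1: p7 ⋆ p7 = p1. Hence p7^(-1) = p7.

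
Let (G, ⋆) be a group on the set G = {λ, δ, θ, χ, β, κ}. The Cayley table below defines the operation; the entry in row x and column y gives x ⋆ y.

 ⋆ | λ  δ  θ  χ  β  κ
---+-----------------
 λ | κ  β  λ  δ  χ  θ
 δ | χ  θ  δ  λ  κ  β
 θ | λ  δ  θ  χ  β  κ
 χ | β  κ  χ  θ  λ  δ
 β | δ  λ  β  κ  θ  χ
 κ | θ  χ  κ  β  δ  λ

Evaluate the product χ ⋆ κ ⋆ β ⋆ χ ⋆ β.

θ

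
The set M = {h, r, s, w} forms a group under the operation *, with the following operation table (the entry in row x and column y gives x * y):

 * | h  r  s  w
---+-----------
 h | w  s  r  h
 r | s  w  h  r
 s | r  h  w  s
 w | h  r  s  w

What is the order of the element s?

The identity element is w (its row matches the header).
s^1 = s
s^2 = s * s = w
The first power of s equal to the identity is s^2, so ord(s) = 2.

2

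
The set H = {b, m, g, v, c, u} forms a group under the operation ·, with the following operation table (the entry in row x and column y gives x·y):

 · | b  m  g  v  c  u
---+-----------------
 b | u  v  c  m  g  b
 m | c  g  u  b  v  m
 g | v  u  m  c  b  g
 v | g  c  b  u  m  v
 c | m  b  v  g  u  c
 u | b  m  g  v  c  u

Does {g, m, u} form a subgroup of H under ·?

Yes

{g, m, u} contains the identity u.
Checking products: every product of two elements of {g, m, u} (read from the table) lies in {g, m, u}, so the set is closed.
In a finite group, a nonempty closed subset is a subgroup. So {g, m, u} ≤ H.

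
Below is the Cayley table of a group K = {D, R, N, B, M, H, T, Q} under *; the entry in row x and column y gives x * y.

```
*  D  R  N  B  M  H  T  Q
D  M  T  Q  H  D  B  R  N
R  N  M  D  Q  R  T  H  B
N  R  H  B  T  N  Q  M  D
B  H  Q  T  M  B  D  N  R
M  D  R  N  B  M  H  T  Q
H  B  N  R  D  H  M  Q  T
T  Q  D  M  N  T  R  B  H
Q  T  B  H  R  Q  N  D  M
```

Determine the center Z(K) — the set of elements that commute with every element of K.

An element z is central iff its row equals its column in the table.
For D: D * N = Q ≠ R = N * D, so D ∉ Z.
Checking each element this way leaves Z(K) = {B, M}.

{B, M}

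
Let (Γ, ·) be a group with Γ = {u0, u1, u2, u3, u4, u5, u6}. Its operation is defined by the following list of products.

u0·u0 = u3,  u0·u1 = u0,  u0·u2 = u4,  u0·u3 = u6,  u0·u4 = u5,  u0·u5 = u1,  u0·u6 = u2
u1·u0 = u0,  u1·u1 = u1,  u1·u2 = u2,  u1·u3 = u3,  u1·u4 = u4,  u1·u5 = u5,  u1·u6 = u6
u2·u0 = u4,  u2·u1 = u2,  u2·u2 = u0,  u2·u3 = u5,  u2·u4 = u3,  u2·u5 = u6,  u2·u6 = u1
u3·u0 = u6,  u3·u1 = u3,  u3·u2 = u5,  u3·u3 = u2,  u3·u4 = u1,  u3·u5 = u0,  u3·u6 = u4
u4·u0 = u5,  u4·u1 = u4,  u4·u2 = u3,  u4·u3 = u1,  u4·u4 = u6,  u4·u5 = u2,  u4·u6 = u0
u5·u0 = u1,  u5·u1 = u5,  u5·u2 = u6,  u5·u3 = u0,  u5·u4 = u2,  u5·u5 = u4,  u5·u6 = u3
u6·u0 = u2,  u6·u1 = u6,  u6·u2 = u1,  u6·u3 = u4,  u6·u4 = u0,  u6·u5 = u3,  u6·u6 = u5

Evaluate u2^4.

u2^1 = u2
u2^2 = u2·u2 = u0
u2^3 = u0·u2 = u4
u2^4 = u4·u2 = u3

u3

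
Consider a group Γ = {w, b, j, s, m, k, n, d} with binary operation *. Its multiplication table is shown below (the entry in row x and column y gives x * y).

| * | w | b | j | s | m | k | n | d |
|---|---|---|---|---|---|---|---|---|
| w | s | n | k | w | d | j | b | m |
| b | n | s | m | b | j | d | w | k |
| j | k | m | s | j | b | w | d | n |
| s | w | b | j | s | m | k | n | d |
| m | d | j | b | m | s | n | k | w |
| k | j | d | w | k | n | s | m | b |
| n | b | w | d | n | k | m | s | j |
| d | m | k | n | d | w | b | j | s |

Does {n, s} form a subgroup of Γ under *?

Yes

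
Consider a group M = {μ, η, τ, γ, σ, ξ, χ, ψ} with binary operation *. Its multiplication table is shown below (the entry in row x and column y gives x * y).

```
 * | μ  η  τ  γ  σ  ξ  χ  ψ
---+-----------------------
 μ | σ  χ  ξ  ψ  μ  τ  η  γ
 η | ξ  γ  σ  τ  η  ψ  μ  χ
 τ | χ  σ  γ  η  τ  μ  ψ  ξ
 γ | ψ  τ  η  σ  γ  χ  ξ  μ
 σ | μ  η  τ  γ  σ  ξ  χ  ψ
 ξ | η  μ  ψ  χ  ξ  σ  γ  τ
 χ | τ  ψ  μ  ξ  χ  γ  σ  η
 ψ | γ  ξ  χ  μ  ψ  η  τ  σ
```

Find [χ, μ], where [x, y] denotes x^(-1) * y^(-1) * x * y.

Identity is σ; from the table χ^(-1) = χ and μ^(-1) = μ.
χ * μ = τ
τ * χ = ψ
ψ * μ = γ

γ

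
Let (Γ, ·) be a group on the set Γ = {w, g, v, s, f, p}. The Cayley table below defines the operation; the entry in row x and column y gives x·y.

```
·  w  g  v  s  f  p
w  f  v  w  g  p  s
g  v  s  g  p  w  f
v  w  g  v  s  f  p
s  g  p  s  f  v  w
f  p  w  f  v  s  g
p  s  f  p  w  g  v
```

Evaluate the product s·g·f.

g

s·g = p
p·f = g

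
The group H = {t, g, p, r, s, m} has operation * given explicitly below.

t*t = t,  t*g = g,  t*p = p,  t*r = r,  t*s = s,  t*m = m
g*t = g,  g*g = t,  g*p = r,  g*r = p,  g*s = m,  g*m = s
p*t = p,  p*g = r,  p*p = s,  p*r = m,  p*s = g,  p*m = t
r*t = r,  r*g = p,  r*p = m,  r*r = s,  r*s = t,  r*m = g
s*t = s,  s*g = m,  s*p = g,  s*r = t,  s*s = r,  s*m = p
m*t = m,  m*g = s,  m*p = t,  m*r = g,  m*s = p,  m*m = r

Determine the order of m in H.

6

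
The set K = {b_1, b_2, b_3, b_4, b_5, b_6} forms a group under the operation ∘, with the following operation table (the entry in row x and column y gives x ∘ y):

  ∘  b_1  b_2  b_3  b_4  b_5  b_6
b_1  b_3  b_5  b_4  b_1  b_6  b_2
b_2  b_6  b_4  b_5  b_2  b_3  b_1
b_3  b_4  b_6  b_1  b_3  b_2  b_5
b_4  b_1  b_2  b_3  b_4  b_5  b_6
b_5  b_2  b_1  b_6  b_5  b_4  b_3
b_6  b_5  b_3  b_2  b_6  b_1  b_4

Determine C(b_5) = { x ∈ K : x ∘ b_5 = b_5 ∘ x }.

{b_4, b_5}

Compare row b_5 with column b_5 entry by entry.
b_3 ∘ b_5 = b_2 but b_5 ∘ b_3 = b_6, so b_3 does not.
Collecting the elements that commute with b_5: C(b_5) = {b_4, b_5}.
(Structurally, K here is isomorphic to the symmetric group S_3.)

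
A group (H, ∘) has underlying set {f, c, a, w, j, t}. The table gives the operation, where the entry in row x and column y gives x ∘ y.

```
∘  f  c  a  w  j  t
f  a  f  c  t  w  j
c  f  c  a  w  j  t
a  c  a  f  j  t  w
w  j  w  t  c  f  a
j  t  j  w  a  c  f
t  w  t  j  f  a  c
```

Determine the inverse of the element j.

j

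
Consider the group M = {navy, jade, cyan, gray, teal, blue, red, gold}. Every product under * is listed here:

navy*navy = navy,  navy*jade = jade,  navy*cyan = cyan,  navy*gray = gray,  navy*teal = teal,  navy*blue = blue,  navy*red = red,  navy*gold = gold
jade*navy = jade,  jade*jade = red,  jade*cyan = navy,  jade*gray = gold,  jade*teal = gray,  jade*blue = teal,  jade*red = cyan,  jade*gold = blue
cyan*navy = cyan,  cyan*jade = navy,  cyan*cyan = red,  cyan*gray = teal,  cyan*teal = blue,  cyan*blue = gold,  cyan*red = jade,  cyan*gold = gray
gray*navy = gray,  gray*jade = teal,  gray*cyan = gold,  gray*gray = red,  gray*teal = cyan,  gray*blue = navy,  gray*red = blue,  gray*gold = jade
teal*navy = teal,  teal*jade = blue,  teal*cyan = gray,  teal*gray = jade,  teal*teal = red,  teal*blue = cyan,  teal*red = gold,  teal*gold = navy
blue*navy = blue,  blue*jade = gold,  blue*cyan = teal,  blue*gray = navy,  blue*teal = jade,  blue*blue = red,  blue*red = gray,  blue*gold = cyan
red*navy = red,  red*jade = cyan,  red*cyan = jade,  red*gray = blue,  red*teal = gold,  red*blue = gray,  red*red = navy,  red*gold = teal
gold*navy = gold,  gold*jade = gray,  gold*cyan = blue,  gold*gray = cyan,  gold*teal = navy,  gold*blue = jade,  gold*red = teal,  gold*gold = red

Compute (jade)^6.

jade^1 = jade
jade^2 = jade*jade = red
jade^3 = red*jade = cyan
jade^4 = cyan*jade = navy
jade^5 = navy*jade = jade
jade^6 = jade*jade = red

red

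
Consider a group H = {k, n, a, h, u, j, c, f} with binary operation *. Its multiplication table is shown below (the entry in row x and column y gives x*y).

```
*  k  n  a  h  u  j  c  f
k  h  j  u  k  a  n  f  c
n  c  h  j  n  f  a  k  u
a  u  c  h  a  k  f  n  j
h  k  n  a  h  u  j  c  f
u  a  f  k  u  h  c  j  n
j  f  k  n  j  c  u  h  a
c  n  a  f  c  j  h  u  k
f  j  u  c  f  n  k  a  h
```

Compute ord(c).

The identity element is h (its row matches the header).
c^1 = c
c^2 = c*c = u
c^3 = u*c = j
c^4 = j*c = h
The first power of c equal to the identity is c^4, so ord(c) = 4.

4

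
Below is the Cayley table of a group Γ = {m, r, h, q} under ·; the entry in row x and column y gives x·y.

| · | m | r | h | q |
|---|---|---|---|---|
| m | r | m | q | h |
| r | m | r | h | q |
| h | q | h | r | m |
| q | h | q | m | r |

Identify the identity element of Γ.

r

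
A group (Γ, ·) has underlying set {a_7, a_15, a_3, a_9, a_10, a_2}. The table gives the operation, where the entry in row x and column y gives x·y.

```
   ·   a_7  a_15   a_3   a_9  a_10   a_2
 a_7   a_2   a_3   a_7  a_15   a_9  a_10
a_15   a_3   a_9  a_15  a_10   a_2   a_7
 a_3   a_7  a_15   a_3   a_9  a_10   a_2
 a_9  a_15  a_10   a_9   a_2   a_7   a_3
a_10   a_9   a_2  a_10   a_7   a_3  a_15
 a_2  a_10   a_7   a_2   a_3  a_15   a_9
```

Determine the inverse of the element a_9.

a_2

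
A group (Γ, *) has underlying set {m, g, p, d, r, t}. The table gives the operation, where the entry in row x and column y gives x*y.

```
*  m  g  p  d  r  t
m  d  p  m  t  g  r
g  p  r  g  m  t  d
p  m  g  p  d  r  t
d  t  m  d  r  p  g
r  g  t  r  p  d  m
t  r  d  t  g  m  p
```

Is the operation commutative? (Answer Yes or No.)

Check whether the table is symmetric across its main diagonal.
Every entry (row x, col y) equals the entry (row y, col x), so Γ is abelian.

Yes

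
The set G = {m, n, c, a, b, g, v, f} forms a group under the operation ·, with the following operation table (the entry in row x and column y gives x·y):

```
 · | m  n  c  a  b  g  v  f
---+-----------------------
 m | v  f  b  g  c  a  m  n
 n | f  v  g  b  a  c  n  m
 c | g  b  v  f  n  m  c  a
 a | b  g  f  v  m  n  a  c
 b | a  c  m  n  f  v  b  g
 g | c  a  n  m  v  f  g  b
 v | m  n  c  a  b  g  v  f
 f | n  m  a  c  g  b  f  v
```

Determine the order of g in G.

The identity element is v (its row matches the header).
g^1 = g
g^2 = g·g = f
g^3 = f·g = b
g^4 = b·g = v
The first power of g equal to the identity is g^4, so ord(g) = 4.

4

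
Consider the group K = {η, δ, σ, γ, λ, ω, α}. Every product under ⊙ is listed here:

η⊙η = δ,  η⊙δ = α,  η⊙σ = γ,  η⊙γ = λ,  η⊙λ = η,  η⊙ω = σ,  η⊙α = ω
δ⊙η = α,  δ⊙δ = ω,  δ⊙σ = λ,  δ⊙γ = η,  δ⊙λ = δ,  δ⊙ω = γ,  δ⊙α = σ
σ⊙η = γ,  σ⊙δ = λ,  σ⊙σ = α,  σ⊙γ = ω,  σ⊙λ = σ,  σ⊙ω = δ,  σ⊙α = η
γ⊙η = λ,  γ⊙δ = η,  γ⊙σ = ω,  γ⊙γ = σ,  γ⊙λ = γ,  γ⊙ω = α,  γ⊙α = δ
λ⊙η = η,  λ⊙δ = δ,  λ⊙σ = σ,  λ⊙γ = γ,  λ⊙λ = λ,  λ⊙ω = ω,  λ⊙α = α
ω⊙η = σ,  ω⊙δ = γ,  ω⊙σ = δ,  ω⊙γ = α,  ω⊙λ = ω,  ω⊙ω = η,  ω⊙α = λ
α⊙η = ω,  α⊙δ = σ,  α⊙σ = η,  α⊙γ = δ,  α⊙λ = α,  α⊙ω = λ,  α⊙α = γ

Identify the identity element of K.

λ

The identity e satisfies e ⊙ x = x for all x, so its row in the table reproduces the column headers.
Row λ reads: η, δ, σ, γ, λ, ω, α — exactly the header order. So λ is the identity.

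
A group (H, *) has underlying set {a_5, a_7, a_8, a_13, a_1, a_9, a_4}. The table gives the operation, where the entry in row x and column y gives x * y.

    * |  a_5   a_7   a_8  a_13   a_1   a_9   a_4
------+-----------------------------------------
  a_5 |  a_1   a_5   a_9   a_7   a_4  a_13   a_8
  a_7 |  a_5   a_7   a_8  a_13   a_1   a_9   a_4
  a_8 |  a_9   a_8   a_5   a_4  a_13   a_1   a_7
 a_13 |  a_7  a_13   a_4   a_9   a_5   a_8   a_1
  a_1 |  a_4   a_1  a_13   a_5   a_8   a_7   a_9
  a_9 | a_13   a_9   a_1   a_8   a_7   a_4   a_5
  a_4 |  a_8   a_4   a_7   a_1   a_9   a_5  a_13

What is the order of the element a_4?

7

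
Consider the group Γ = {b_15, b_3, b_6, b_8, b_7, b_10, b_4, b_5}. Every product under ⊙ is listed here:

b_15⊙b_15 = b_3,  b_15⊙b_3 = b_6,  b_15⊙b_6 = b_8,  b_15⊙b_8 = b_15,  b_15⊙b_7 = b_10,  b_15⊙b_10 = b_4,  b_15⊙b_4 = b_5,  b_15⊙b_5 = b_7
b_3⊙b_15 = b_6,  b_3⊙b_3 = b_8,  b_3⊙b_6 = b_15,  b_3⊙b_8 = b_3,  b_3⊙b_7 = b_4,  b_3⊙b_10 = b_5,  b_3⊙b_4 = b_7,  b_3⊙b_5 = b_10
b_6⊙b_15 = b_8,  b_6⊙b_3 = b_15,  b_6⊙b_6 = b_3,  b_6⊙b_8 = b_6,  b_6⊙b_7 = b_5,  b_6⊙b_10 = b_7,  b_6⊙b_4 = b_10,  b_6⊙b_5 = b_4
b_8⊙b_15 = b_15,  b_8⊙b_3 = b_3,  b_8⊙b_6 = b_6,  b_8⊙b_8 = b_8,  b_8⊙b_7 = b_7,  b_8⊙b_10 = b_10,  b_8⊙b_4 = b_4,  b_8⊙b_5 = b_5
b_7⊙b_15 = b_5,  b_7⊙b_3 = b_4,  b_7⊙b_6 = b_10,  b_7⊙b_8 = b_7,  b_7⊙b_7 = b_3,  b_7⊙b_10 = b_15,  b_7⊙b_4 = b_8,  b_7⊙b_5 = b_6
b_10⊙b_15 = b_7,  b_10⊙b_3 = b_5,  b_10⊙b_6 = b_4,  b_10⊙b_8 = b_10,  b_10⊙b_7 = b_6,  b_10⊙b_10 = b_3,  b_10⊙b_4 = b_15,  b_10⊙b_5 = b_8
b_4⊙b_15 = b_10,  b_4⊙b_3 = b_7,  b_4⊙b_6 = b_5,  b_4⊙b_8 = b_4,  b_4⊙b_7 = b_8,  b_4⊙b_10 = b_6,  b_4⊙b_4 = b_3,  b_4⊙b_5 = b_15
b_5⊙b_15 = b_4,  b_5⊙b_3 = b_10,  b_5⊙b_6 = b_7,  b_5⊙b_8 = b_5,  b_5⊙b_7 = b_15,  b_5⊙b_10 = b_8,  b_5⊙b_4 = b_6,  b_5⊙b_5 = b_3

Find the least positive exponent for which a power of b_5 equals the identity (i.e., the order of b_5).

4

The identity element is b_8 (its row matches the header).
b_5^1 = b_5
b_5^2 = b_5 ⊙ b_5 = b_3
b_5^3 = b_3 ⊙ b_5 = b_10
b_5^4 = b_10 ⊙ b_5 = b_8
The first power of b_5 equal to the identity is b_5^4, so ord(b_5) = 4.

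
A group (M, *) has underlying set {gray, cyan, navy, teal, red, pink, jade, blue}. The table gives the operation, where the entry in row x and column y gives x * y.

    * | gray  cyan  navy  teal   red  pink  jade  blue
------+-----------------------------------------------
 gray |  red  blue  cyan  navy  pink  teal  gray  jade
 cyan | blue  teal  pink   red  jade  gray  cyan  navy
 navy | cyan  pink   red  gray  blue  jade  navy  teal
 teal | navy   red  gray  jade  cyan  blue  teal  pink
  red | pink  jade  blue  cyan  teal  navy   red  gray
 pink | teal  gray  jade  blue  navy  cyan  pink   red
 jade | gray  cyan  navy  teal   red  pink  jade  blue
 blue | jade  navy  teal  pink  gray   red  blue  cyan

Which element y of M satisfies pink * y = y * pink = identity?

First locate the identity: row jade matches the header, so jade is the identity.
Scan row pink for jade: pink * navy = jade. Hence pink^(-1) = navy.

navy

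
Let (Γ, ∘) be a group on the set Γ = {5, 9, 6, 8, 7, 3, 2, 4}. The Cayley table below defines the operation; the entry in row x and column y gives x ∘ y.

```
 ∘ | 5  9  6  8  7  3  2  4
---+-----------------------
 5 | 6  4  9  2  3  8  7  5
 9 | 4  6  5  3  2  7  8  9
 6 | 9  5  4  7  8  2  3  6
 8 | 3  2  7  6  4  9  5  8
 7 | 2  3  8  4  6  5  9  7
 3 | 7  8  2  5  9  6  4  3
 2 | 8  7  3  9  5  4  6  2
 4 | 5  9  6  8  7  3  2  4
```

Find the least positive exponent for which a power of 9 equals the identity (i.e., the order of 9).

The identity element is 4 (its row matches the header).
9^1 = 9
9^2 = 9 ∘ 9 = 6
9^3 = 6 ∘ 9 = 5
9^4 = 5 ∘ 9 = 4
The first power of 9 equal to the identity is 9^4, so ord(9) = 4.

4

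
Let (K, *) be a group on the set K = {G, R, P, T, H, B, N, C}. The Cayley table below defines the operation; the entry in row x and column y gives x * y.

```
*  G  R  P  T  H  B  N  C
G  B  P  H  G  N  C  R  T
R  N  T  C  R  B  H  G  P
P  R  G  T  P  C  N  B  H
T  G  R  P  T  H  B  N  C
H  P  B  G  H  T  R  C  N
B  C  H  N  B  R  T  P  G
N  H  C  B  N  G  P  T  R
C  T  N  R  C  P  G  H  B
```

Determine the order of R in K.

The identity element is T (its row matches the header).
R^1 = R
R^2 = R * R = T
The first power of R equal to the identity is R^2, so ord(R) = 2.

2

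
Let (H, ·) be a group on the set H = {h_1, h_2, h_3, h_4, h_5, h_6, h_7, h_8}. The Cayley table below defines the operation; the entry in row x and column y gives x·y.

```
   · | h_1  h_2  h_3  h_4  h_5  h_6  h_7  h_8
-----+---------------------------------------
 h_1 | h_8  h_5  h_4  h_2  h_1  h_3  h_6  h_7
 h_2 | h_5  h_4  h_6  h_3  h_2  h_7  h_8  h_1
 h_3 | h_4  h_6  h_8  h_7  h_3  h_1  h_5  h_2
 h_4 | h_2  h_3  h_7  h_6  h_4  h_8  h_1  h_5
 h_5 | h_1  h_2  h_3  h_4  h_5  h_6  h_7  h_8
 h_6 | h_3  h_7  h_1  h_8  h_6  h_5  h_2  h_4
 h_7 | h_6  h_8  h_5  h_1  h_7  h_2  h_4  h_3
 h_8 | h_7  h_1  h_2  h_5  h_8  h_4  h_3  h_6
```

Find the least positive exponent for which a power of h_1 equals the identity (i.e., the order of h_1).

The identity element is h_5 (its row matches the header).
h_1^1 = h_1
h_1^2 = h_1·h_1 = h_8
h_1^3 = h_8·h_1 = h_7
h_1^4 = h_7·h_1 = h_6
h_1^5 = h_6·h_1 = h_3
h_1^6 = h_3·h_1 = h_4
h_1^7 = h_4·h_1 = h_2
h_1^8 = h_2·h_1 = h_5
The first power of h_1 equal to the identity is h_1^8, so ord(h_1) = 8.
(Structurally, H here is isomorphic to the cyclic group Z_8.)

8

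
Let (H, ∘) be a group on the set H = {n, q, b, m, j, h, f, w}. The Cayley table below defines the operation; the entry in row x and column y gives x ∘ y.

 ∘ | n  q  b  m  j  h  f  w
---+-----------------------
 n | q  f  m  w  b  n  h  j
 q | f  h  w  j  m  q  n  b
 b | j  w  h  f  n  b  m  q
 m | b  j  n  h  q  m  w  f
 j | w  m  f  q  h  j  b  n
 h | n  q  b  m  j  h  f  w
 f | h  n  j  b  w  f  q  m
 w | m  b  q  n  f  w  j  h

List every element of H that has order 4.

Identity is h. Compute the order of each non-identity element by repeated multiplication:
  n: n → q → f → h  (order 4)
  q: q → h  (order 2)
  b: b → h  (order 2)
  m: m → h  (order 2)
  j: j → h  (order 2)
  f: f → q → n → h  (order 4)
  w: w → h  (order 2)
Elements of order 4: {f, n}.
(Structurally, H here is isomorphic to the dihedral group D_4.)

{f, n}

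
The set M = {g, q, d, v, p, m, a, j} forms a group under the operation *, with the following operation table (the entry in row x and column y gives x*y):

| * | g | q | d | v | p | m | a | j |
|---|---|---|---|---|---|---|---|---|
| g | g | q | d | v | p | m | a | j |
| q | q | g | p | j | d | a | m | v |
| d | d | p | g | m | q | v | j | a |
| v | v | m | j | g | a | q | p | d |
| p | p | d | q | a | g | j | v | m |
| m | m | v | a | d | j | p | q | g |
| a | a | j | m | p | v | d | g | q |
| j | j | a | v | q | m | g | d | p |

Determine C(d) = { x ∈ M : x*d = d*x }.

{d, g, p, q}

Compare row d with column d entry by entry.
p*d = q = d*p, so p commutes with d.
v*d = j but d*v = m, so v does not.
Collecting the elements that commute with d: C(d) = {d, g, p, q}.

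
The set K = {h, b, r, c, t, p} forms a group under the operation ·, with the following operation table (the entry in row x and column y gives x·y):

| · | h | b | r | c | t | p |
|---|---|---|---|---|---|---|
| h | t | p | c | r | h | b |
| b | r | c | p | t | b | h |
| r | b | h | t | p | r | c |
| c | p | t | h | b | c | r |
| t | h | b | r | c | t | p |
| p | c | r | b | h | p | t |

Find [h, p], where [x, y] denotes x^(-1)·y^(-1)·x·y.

Identity is t; from the table h^(-1) = h and p^(-1) = p.
h·p = b
b·h = r
r·p = c

c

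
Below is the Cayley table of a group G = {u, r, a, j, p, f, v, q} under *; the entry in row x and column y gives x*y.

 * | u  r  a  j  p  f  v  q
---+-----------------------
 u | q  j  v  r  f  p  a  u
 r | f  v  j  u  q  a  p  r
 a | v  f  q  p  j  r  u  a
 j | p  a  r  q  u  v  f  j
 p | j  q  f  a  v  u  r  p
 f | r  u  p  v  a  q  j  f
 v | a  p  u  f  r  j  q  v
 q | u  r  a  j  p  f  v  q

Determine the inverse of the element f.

f

First locate the identity: row q matches the header, so q is the identity.
Scan row f for q: f*f = q. Hence f^(-1) = f.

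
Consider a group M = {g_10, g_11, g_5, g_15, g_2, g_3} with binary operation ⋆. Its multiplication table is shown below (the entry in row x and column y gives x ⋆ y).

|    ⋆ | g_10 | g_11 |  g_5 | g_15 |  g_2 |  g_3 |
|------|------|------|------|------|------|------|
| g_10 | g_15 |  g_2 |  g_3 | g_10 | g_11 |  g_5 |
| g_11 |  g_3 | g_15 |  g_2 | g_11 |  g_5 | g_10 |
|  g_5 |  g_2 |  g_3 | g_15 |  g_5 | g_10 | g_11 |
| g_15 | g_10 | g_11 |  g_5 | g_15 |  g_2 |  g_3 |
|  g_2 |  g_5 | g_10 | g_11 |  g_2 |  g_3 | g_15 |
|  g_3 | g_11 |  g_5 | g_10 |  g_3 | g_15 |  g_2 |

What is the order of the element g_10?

2

The identity element is g_15 (its row matches the header).
g_10^1 = g_10
g_10^2 = g_10 ⋆ g_10 = g_15
The first power of g_10 equal to the identity is g_10^2, so ord(g_10) = 2.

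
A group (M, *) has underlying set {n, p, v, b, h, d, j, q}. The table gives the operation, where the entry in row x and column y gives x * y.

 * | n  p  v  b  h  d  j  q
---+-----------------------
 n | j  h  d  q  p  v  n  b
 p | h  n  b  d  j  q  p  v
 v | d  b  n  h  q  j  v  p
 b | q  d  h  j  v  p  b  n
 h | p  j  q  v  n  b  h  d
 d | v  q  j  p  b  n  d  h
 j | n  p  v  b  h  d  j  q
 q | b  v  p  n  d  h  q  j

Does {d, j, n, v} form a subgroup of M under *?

{d, j, n, v} contains the identity j.
Checking products: every product of two elements of {d, j, n, v} (read from the table) lies in {d, j, n, v}, so the set is closed.
In a finite group, a nonempty closed subset is a subgroup. So {d, j, n, v} ≤ M.
(Structurally, M here is isomorphic to Z_2 x Z_4.)

Yes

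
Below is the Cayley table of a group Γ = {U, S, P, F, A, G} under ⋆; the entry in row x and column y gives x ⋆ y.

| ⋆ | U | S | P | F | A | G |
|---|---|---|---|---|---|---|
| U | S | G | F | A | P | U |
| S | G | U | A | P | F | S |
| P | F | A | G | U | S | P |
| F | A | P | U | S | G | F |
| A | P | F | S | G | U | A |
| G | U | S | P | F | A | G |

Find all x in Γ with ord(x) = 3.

{S, U}

Identity is G. Compute the order of each non-identity element by repeated multiplication:
  U: U → S → G  (order 3)
  S: S → U → G  (order 3)
  P: P → G  (order 2)
  F: F → S → P → U → A → G  (order 6)
  A: A → U → P → S → F → G  (order 6)
Elements of order 3: {S, U}.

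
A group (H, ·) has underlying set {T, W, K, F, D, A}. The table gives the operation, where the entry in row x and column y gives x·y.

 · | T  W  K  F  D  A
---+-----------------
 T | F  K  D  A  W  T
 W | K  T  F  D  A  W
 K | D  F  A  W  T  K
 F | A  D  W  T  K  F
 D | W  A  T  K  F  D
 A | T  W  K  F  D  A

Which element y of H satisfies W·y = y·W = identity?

D

First locate the identity: row A matches the header, so A is the identity.
Scan row W for A: W·D = A. Hence W^(-1) = D.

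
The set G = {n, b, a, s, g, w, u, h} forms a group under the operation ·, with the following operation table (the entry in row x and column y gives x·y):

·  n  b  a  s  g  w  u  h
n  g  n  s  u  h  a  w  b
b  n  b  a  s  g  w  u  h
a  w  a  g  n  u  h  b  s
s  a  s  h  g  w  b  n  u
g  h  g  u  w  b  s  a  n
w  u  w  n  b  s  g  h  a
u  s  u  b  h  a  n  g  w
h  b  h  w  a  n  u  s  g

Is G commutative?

No

a·s = n but s·a = h.
Since a and s do not commute, G is not abelian.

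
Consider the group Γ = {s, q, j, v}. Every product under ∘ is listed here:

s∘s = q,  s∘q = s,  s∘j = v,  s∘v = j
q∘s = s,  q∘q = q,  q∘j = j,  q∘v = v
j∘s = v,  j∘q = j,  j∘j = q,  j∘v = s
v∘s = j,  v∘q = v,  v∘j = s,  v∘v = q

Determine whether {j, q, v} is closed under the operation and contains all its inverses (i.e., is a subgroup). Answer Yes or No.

v ∘ j = s, which is not in {j, q, v}.
The subset is not closed under ∘, so it is not a subgroup.

No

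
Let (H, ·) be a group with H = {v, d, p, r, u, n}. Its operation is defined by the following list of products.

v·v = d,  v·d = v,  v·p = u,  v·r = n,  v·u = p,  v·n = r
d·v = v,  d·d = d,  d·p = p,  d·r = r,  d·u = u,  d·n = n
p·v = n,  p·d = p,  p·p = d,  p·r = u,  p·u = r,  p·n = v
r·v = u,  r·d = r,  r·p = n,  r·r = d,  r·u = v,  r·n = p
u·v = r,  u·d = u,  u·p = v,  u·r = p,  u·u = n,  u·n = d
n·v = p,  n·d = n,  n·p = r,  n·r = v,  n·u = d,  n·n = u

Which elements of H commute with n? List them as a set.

{d, n, u}

Compare row n with column n entry by entry.
u·n = d = n·u, so u commutes with n.
r·n = p but n·r = v, so r does not.
Collecting the elements that commute with n: C(n) = {d, n, u}.
(Structurally, H here is isomorphic to the symmetric group S_3.)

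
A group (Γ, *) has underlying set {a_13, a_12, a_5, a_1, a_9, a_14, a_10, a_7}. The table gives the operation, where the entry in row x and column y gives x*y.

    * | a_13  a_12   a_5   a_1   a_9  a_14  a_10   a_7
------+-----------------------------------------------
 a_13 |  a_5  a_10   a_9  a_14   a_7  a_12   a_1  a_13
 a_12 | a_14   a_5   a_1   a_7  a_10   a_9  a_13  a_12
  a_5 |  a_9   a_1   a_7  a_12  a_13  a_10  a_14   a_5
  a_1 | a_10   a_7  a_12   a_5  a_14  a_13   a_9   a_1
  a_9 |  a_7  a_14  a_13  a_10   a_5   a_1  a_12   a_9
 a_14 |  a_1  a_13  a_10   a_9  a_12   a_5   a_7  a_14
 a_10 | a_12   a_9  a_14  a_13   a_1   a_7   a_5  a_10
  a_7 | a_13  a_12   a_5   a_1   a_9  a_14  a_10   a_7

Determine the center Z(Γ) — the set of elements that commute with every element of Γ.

An element z is central iff its row equals its column in the table.
For a_1: a_1*a_14 = a_13 ≠ a_9 = a_14*a_1, so a_1 ∉ Z.
Checking each element this way leaves Z(Γ) = {a_5, a_7}.
(Structurally, Γ here is isomorphic to the quaternion group Q_8.)

{a_5, a_7}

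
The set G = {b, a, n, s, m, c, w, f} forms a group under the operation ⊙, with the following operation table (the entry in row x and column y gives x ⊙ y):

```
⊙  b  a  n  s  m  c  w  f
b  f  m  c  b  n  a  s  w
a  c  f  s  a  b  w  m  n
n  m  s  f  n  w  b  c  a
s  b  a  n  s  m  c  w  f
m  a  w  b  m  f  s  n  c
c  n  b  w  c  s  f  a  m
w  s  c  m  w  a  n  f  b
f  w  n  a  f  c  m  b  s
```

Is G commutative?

No

c ⊙ a = b but a ⊙ c = w.
Since c and a do not commute, G is not abelian.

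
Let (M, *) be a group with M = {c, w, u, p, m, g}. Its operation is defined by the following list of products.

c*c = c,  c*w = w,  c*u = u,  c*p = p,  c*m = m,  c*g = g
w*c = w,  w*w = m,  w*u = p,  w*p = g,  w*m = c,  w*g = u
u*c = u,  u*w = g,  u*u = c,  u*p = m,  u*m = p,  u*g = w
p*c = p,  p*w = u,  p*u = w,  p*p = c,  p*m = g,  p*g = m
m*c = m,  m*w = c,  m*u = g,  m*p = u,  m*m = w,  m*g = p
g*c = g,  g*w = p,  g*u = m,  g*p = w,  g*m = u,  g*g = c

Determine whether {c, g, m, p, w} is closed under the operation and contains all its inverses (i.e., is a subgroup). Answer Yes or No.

No

m * p = u, which is not in {c, g, m, p, w}.
The subset is not closed under *, so it is not a subgroup.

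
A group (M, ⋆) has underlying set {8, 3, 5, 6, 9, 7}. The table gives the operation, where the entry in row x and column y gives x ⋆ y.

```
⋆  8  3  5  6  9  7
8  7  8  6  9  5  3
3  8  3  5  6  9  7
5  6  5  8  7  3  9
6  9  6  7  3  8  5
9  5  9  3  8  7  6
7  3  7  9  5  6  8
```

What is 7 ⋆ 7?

Read row 7, column 7: 7 ⋆ 7 = 8.

8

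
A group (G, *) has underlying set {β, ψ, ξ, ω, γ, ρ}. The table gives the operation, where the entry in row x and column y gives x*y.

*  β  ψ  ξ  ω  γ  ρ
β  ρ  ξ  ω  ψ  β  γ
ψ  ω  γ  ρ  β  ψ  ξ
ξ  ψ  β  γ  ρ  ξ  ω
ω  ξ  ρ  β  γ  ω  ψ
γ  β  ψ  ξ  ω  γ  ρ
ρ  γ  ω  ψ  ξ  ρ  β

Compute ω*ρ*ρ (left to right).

ω*ρ = ψ
ψ*ρ = ξ

ξ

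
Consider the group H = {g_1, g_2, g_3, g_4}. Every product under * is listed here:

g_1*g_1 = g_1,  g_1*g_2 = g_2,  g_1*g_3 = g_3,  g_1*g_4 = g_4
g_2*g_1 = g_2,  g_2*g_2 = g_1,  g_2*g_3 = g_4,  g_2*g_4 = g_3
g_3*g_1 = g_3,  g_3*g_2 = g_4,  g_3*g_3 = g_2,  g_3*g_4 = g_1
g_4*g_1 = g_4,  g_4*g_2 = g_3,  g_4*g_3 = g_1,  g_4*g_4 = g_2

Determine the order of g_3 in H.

The identity element is g_1 (its row matches the header).
g_3^1 = g_3
g_3^2 = g_3*g_3 = g_2
g_3^3 = g_2*g_3 = g_4
g_3^4 = g_4*g_3 = g_1
The first power of g_3 equal to the identity is g_3^4, so ord(g_3) = 4.

4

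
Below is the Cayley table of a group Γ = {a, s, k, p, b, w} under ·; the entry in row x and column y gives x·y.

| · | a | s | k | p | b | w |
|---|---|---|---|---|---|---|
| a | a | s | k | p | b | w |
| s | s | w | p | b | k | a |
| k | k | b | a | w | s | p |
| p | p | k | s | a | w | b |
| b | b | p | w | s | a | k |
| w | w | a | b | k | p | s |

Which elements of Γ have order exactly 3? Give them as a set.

{s, w}

Identity is a. Compute the order of each non-identity element by repeated multiplication:
  s: s → w → a  (order 3)
  k: k → a  (order 2)
  p: p → a  (order 2)
  b: b → a  (order 2)
  w: w → s → a  (order 3)
Elements of order 3: {s, w}.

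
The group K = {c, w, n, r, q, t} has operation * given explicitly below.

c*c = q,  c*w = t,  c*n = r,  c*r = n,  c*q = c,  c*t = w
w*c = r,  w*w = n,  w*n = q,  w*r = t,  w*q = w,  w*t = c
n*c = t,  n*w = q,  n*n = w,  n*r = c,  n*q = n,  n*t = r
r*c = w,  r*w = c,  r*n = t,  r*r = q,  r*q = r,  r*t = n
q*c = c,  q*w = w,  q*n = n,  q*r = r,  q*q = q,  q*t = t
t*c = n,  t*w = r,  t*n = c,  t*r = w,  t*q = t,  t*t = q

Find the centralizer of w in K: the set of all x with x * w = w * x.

{n, q, w}

Compare row w with column w entry by entry.
n * w = q = w * n, so n commutes with w.
t * w = r but w * t = c, so t does not.
Collecting the elements that commute with w: C(w) = {n, q, w}.
(Structurally, K here is isomorphic to the symmetric group S_3.)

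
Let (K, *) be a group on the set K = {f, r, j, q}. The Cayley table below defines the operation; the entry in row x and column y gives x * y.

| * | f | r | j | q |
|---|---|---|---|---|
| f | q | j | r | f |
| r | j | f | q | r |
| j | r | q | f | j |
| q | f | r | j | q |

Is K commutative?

Yes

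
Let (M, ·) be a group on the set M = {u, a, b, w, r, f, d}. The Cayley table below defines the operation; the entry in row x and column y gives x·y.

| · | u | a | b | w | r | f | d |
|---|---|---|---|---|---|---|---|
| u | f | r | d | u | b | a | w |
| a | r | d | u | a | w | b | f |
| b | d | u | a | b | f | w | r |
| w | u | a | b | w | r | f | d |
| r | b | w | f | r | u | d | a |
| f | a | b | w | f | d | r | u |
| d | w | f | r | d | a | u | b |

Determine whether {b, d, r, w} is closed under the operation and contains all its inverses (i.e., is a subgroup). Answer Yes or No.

r·r = u, which is not in {b, d, r, w}.
The subset is not closed under ·, so it is not a subgroup.

No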